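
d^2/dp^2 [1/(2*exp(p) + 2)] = (exp(p) - 1)*exp(p)/(2*(exp(p) + 1)^3)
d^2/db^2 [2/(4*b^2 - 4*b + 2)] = 4*(-2*b^2 + 2*b + 2*(2*b - 1)^2 - 1)/(2*b^2 - 2*b + 1)^3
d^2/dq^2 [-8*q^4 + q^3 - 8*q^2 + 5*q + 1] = -96*q^2 + 6*q - 16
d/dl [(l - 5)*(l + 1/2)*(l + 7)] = 3*l^2 + 5*l - 34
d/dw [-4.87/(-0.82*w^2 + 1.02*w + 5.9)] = (4.9674 - 7.9868*w)/(-0.82*w^2 + 1.02*w + 5.9)^2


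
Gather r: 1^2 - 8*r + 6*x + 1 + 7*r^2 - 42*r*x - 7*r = 7*r^2 + r*(-42*x - 15) + 6*x + 2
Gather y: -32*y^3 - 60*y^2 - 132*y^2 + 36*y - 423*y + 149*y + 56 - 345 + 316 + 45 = -32*y^3 - 192*y^2 - 238*y + 72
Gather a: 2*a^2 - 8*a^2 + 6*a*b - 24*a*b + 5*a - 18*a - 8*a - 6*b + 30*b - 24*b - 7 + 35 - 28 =-6*a^2 + a*(-18*b - 21)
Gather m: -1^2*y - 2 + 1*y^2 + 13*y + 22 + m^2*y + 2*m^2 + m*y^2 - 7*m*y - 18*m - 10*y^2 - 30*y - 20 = m^2*(y + 2) + m*(y^2 - 7*y - 18) - 9*y^2 - 18*y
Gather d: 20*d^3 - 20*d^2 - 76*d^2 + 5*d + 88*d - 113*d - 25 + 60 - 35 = 20*d^3 - 96*d^2 - 20*d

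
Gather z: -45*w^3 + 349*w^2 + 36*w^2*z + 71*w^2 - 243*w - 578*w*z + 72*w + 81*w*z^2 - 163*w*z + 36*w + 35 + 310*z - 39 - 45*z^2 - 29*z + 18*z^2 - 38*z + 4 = -45*w^3 + 420*w^2 - 135*w + z^2*(81*w - 27) + z*(36*w^2 - 741*w + 243)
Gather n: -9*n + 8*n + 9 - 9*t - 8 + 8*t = -n - t + 1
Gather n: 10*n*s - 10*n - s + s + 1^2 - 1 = n*(10*s - 10)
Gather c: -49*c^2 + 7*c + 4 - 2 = -49*c^2 + 7*c + 2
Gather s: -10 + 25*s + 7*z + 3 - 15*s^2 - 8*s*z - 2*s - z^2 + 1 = -15*s^2 + s*(23 - 8*z) - z^2 + 7*z - 6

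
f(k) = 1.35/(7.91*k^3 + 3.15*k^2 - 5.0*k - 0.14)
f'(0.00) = 344.39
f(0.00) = -9.64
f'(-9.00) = -0.00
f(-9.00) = -0.00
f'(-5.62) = -0.00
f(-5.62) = -0.00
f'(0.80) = -5.54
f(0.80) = 0.70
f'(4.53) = -0.00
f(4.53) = 0.00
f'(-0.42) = 1.25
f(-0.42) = 0.70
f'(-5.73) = -0.00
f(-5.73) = -0.00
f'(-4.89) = -0.00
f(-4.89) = -0.00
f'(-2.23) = -0.04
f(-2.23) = -0.02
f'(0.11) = 13.19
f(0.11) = -2.10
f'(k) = 1.35*(-23.73*k^2 - 6.3*k + 5.0)/(7.91*k^3 + 3.15*k^2 - 5.0*k - 0.14)^2 = (-32.0355*k^2 - 8.505*k + 6.75)/(7.91*k^3 + 3.15*k^2 - 5.0*k - 0.14)^2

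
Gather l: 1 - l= 1 - l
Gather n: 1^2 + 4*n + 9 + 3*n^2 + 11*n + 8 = 3*n^2 + 15*n + 18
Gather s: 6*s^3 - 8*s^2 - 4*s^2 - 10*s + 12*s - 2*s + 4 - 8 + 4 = 6*s^3 - 12*s^2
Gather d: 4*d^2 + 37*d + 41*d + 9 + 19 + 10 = 4*d^2 + 78*d + 38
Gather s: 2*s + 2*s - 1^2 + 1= 4*s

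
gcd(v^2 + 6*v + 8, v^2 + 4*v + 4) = v + 2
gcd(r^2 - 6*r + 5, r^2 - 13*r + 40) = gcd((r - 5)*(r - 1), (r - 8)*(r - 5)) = r - 5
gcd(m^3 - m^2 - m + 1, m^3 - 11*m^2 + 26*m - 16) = m - 1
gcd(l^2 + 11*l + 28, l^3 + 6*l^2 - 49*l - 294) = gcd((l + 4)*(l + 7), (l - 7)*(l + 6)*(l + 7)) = l + 7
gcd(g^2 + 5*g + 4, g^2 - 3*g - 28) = g + 4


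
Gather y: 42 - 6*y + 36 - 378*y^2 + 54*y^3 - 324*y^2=54*y^3 - 702*y^2 - 6*y + 78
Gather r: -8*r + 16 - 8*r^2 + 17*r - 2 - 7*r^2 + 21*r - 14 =-15*r^2 + 30*r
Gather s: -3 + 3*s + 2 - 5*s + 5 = 4 - 2*s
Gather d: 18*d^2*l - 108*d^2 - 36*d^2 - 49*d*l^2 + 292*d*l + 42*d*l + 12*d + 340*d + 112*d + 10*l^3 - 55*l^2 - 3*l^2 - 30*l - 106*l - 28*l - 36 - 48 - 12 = d^2*(18*l - 144) + d*(-49*l^2 + 334*l + 464) + 10*l^3 - 58*l^2 - 164*l - 96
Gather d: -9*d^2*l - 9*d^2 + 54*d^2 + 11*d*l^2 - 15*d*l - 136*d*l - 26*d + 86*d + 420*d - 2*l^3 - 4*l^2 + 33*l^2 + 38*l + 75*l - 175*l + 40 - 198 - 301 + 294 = d^2*(45 - 9*l) + d*(11*l^2 - 151*l + 480) - 2*l^3 + 29*l^2 - 62*l - 165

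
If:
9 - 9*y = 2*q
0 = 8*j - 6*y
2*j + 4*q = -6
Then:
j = 12/11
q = -45/22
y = 16/11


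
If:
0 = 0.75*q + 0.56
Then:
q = -0.75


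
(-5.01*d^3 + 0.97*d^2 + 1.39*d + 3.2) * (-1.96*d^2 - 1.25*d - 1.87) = 9.8196*d^5 + 4.3613*d^4 + 5.4318*d^3 - 9.8234*d^2 - 6.5993*d - 5.984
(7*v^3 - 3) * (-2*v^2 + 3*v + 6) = -14*v^5 + 21*v^4 + 42*v^3 + 6*v^2 - 9*v - 18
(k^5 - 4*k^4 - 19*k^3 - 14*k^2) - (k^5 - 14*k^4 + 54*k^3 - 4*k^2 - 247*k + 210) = 10*k^4 - 73*k^3 - 10*k^2 + 247*k - 210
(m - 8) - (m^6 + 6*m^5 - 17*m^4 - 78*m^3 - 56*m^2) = -m^6 - 6*m^5 + 17*m^4 + 78*m^3 + 56*m^2 + m - 8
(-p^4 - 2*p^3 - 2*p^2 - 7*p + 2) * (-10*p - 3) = 10*p^5 + 23*p^4 + 26*p^3 + 76*p^2 + p - 6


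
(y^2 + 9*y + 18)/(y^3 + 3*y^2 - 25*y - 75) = (y + 6)/(y^2 - 25)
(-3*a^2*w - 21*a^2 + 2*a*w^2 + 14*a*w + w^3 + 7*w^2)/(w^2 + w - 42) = (-3*a^2 + 2*a*w + w^2)/(w - 6)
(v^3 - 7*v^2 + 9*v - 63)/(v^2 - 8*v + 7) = (v^2 + 9)/(v - 1)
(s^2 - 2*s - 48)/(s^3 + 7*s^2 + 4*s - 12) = (s - 8)/(s^2 + s - 2)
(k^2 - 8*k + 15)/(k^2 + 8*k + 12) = (k^2 - 8*k + 15)/(k^2 + 8*k + 12)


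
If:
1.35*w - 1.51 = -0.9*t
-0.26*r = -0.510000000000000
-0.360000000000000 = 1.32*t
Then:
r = 1.96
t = -0.27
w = 1.30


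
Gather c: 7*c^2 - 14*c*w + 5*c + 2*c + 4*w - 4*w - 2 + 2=7*c^2 + c*(7 - 14*w)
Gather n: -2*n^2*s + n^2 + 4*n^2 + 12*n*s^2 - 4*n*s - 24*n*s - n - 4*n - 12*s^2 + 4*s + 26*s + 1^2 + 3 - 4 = n^2*(5 - 2*s) + n*(12*s^2 - 28*s - 5) - 12*s^2 + 30*s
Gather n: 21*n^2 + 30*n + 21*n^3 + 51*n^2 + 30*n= 21*n^3 + 72*n^2 + 60*n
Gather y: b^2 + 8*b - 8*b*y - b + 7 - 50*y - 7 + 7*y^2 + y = b^2 + 7*b + 7*y^2 + y*(-8*b - 49)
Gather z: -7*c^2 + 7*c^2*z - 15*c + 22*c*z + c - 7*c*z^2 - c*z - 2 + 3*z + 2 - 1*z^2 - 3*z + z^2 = -7*c^2 - 7*c*z^2 - 14*c + z*(7*c^2 + 21*c)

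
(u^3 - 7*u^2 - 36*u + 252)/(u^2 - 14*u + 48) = (u^2 - u - 42)/(u - 8)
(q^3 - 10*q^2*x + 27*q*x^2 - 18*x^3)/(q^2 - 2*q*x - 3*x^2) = (q^2 - 7*q*x + 6*x^2)/(q + x)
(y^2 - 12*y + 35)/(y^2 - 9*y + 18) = (y^2 - 12*y + 35)/(y^2 - 9*y + 18)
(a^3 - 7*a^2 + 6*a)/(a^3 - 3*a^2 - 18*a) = (a - 1)/(a + 3)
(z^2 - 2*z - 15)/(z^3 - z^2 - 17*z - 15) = 1/(z + 1)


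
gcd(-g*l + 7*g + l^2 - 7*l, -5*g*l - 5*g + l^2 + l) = 1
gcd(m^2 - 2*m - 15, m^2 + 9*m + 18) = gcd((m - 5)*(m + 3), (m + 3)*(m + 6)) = m + 3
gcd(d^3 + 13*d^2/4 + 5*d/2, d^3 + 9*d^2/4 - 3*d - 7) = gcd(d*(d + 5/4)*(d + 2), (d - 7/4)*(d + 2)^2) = d + 2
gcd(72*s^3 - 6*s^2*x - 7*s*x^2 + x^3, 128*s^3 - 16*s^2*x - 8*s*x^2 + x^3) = -4*s + x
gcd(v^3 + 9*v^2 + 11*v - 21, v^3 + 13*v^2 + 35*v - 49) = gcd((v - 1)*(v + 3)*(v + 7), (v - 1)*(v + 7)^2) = v^2 + 6*v - 7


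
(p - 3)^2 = p^2 - 6*p + 9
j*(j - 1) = j^2 - j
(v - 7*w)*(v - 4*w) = v^2 - 11*v*w + 28*w^2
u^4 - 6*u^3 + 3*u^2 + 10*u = u*(u - 5)*(u - 2)*(u + 1)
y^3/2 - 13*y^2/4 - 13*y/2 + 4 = (y/2 + 1)*(y - 8)*(y - 1/2)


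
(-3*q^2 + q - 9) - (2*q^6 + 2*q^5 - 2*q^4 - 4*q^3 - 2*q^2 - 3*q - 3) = -2*q^6 - 2*q^5 + 2*q^4 + 4*q^3 - q^2 + 4*q - 6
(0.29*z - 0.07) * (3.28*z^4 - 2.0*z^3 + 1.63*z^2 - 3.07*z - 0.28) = 0.9512*z^5 - 0.8096*z^4 + 0.6127*z^3 - 1.0044*z^2 + 0.1337*z + 0.0196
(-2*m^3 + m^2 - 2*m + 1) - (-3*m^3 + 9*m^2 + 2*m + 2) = m^3 - 8*m^2 - 4*m - 1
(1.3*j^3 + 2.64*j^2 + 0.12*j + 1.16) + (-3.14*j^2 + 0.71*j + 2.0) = 1.3*j^3 - 0.5*j^2 + 0.83*j + 3.16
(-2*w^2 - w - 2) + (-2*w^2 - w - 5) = -4*w^2 - 2*w - 7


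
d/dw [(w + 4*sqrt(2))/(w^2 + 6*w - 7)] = (w^2 + 6*w - 2*(w + 3)*(w + 4*sqrt(2)) - 7)/(w^2 + 6*w - 7)^2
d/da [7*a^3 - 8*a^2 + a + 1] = 21*a^2 - 16*a + 1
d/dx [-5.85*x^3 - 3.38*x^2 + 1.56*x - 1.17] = -17.55*x^2 - 6.76*x + 1.56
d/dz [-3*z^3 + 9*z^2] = 9*z*(2 - z)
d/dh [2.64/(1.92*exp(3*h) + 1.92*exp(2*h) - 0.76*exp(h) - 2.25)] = (-15.2064*exp(2*h) - 10.1376*exp(h) + 2.0064)*exp(h)/(1.92*exp(3*h) + 1.92*exp(2*h) - 0.76*exp(h) - 2.25)^2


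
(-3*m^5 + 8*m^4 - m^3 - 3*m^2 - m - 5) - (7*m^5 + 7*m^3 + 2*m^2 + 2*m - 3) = -10*m^5 + 8*m^4 - 8*m^3 - 5*m^2 - 3*m - 2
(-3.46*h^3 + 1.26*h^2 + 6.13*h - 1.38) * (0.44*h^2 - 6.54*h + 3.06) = -1.5224*h^5 + 23.1828*h^4 - 16.1308*h^3 - 36.8418*h^2 + 27.783*h - 4.2228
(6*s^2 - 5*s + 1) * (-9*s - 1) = -54*s^3 + 39*s^2 - 4*s - 1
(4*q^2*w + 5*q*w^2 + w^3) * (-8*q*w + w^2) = -32*q^3*w^2 - 36*q^2*w^3 - 3*q*w^4 + w^5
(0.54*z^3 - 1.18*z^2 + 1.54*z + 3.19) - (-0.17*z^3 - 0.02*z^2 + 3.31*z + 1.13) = 0.71*z^3 - 1.16*z^2 - 1.77*z + 2.06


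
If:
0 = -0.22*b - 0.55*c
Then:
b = -2.5*c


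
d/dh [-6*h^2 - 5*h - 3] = -12*h - 5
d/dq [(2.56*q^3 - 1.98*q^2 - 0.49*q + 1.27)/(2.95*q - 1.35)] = (15.104*q^3 - 16.209*q^2 + 5.346*q - 3.085)/(8.7025*q^2 - 7.965*q + 1.8225)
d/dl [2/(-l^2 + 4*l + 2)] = 4*(l - 2)/(-l^2 + 4*l + 2)^2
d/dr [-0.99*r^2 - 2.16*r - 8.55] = -1.98*r - 2.16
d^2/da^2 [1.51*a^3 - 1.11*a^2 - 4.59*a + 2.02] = 9.06*a - 2.22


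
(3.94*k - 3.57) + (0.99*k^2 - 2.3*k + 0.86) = 0.99*k^2 + 1.64*k - 2.71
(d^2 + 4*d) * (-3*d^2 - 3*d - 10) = -3*d^4 - 15*d^3 - 22*d^2 - 40*d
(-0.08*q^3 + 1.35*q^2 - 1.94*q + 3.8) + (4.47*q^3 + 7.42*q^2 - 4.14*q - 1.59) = 4.39*q^3 + 8.77*q^2 - 6.08*q + 2.21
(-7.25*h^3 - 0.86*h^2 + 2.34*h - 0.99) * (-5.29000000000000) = 38.3525*h^3 + 4.5494*h^2 - 12.3786*h + 5.2371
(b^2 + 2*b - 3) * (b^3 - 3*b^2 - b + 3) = b^5 - b^4 - 10*b^3 + 10*b^2 + 9*b - 9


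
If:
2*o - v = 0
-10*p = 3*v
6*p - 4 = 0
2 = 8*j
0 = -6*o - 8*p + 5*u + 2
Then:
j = 1/4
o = -10/9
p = 2/3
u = -2/3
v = -20/9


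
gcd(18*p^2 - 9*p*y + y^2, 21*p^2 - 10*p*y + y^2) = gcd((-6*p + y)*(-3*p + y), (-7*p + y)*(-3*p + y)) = -3*p + y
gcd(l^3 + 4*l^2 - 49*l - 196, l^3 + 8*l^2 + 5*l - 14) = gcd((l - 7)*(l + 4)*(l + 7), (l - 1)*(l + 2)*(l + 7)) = l + 7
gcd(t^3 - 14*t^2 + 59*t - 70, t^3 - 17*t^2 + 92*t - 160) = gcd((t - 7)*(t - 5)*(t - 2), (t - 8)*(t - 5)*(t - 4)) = t - 5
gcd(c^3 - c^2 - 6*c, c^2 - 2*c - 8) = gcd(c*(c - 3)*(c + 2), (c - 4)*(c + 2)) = c + 2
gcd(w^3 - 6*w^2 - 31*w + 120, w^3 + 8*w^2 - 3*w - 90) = w^2 + 2*w - 15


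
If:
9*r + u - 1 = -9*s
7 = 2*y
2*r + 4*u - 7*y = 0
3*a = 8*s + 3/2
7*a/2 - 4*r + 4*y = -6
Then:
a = -735/173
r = 1775/1384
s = -4929/2768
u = 15179/2768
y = 7/2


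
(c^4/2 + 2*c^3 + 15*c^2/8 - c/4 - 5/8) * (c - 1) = c^5/2 + 3*c^4/2 - c^3/8 - 17*c^2/8 - 3*c/8 + 5/8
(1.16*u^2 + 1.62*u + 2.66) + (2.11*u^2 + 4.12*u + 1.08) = 3.27*u^2 + 5.74*u + 3.74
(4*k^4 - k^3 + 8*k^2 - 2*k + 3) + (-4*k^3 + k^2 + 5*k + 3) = 4*k^4 - 5*k^3 + 9*k^2 + 3*k + 6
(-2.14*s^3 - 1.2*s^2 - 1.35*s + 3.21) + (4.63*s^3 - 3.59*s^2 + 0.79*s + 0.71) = 2.49*s^3 - 4.79*s^2 - 0.56*s + 3.92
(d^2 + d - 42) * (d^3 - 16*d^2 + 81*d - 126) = d^5 - 15*d^4 + 23*d^3 + 627*d^2 - 3528*d + 5292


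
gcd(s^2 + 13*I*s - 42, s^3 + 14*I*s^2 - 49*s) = s + 7*I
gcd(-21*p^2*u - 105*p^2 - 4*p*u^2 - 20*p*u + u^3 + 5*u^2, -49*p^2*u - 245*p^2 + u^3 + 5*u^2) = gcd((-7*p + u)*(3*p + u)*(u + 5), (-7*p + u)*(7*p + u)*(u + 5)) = 7*p*u + 35*p - u^2 - 5*u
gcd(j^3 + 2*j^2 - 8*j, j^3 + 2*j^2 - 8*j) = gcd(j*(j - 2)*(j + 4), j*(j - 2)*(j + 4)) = j^3 + 2*j^2 - 8*j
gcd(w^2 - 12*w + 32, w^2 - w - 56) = w - 8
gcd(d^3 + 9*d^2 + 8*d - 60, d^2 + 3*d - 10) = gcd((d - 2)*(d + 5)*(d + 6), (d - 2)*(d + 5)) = d^2 + 3*d - 10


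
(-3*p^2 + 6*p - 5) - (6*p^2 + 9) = -9*p^2 + 6*p - 14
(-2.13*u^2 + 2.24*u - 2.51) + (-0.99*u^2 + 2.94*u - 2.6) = -3.12*u^2 + 5.18*u - 5.11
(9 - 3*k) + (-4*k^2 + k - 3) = -4*k^2 - 2*k + 6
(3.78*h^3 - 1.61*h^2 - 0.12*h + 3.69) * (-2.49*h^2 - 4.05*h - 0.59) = -9.4122*h^5 - 11.3001*h^4 + 4.5891*h^3 - 7.7522*h^2 - 14.8737*h - 2.1771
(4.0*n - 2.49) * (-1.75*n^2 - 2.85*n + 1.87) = -7.0*n^3 - 7.0425*n^2 + 14.5765*n - 4.6563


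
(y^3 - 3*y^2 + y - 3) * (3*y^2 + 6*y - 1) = 3*y^5 - 3*y^4 - 16*y^3 - 19*y + 3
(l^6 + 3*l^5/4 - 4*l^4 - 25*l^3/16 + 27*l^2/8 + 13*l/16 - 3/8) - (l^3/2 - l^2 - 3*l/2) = l^6 + 3*l^5/4 - 4*l^4 - 33*l^3/16 + 35*l^2/8 + 37*l/16 - 3/8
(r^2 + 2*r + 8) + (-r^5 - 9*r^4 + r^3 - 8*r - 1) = -r^5 - 9*r^4 + r^3 + r^2 - 6*r + 7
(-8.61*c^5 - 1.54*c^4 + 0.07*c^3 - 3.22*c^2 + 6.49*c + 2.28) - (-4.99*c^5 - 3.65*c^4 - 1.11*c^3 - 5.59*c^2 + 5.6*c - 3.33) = -3.62*c^5 + 2.11*c^4 + 1.18*c^3 + 2.37*c^2 + 0.890000000000001*c + 5.61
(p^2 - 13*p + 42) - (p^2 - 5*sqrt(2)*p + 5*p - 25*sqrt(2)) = -18*p + 5*sqrt(2)*p + 25*sqrt(2) + 42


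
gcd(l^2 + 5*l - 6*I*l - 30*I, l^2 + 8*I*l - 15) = 1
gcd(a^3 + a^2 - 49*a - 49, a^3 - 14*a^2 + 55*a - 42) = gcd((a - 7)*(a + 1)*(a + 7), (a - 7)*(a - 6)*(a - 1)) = a - 7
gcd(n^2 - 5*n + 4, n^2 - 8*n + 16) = n - 4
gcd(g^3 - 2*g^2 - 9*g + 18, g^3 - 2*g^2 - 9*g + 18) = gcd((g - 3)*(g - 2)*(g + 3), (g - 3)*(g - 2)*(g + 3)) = g^3 - 2*g^2 - 9*g + 18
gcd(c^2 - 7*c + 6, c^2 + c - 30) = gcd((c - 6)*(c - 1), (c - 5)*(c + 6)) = 1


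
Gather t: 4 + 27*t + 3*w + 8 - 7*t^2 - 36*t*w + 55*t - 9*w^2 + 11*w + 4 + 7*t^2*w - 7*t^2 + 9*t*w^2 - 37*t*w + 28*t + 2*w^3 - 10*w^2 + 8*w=t^2*(7*w - 14) + t*(9*w^2 - 73*w + 110) + 2*w^3 - 19*w^2 + 22*w + 16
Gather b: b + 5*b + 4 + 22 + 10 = 6*b + 36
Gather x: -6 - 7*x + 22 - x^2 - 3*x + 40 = -x^2 - 10*x + 56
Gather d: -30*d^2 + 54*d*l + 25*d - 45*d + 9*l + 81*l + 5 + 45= -30*d^2 + d*(54*l - 20) + 90*l + 50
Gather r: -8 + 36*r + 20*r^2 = 20*r^2 + 36*r - 8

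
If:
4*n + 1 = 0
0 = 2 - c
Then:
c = 2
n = -1/4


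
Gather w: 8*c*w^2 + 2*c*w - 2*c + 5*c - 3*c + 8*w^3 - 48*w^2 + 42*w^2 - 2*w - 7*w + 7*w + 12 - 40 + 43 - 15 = 8*w^3 + w^2*(8*c - 6) + w*(2*c - 2)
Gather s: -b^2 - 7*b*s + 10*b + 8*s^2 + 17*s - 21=-b^2 + 10*b + 8*s^2 + s*(17 - 7*b) - 21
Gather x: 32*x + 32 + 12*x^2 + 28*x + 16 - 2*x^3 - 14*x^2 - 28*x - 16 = -2*x^3 - 2*x^2 + 32*x + 32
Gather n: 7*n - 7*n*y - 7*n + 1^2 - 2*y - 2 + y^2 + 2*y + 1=-7*n*y + y^2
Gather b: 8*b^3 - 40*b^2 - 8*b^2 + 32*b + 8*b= 8*b^3 - 48*b^2 + 40*b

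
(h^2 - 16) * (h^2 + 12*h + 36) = h^4 + 12*h^3 + 20*h^2 - 192*h - 576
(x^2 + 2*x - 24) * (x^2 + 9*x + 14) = x^4 + 11*x^3 + 8*x^2 - 188*x - 336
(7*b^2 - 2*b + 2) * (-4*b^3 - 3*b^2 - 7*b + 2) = -28*b^5 - 13*b^4 - 51*b^3 + 22*b^2 - 18*b + 4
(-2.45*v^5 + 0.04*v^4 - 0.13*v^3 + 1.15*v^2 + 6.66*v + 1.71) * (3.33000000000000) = -8.1585*v^5 + 0.1332*v^4 - 0.4329*v^3 + 3.8295*v^2 + 22.1778*v + 5.6943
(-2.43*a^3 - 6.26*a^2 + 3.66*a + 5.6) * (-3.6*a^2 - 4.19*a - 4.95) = 8.748*a^5 + 32.7177*a^4 + 25.0819*a^3 - 4.5084*a^2 - 41.581*a - 27.72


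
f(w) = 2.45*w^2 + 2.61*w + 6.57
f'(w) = 4.9*w + 2.61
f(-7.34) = 119.41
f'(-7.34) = -33.36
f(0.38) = 7.92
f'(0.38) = 4.47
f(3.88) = 53.58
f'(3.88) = 21.62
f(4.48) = 67.44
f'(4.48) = 24.56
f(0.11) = 6.89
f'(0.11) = 3.15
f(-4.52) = 44.83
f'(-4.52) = -19.54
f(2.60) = 29.92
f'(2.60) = 15.35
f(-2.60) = 16.35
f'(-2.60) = -10.13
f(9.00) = 228.51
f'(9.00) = 46.71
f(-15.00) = 518.67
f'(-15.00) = -70.89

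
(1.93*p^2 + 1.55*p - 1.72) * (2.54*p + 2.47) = 4.9022*p^3 + 8.7041*p^2 - 0.5403*p - 4.2484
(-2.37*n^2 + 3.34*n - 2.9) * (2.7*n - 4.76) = -6.399*n^3 + 20.2992*n^2 - 23.7284*n + 13.804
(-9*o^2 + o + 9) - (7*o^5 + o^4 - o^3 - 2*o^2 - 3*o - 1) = -7*o^5 - o^4 + o^3 - 7*o^2 + 4*o + 10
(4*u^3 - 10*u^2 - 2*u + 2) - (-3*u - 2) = 4*u^3 - 10*u^2 + u + 4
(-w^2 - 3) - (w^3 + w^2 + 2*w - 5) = -w^3 - 2*w^2 - 2*w + 2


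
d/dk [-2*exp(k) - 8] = -2*exp(k)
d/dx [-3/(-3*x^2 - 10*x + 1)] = 6*(-3*x - 5)/(3*x^2 + 10*x - 1)^2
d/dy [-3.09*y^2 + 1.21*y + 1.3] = 1.21 - 6.18*y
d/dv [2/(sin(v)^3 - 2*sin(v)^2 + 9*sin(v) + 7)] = 2*(-3*sin(v)^2 + 4*sin(v) - 9)*cos(v)/(sin(v)^3 - 2*sin(v)^2 + 9*sin(v) + 7)^2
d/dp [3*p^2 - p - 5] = 6*p - 1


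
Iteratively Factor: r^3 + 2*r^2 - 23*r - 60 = (r + 3)*(r^2 - r - 20) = (r - 5)*(r + 3)*(r + 4)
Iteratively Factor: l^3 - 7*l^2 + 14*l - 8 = (l - 2)*(l^2 - 5*l + 4) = (l - 4)*(l - 2)*(l - 1)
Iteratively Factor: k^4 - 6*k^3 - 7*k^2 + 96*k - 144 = (k - 3)*(k^3 - 3*k^2 - 16*k + 48) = (k - 4)*(k - 3)*(k^2 + k - 12) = (k - 4)*(k - 3)*(k + 4)*(k - 3)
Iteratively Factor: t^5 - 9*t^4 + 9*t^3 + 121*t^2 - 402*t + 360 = (t - 5)*(t^4 - 4*t^3 - 11*t^2 + 66*t - 72) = (t - 5)*(t + 4)*(t^3 - 8*t^2 + 21*t - 18) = (t - 5)*(t - 3)*(t + 4)*(t^2 - 5*t + 6) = (t - 5)*(t - 3)^2*(t + 4)*(t - 2)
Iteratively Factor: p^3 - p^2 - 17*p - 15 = (p + 3)*(p^2 - 4*p - 5) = (p + 1)*(p + 3)*(p - 5)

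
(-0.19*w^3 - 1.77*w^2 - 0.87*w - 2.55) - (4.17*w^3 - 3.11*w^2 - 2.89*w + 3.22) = -4.36*w^3 + 1.34*w^2 + 2.02*w - 5.77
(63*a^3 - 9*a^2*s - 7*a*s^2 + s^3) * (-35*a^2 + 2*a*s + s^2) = -2205*a^5 + 441*a^4*s + 290*a^3*s^2 - 58*a^2*s^3 - 5*a*s^4 + s^5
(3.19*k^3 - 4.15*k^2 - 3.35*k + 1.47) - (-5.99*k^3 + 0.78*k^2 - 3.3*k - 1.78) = 9.18*k^3 - 4.93*k^2 - 0.0500000000000003*k + 3.25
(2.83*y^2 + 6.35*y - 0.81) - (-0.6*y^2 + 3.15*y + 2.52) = 3.43*y^2 + 3.2*y - 3.33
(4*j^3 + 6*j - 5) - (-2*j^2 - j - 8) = 4*j^3 + 2*j^2 + 7*j + 3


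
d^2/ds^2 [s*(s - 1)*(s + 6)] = 6*s + 10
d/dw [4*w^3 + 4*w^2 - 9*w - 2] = 12*w^2 + 8*w - 9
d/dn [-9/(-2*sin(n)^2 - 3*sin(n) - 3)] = -9*(4*sin(n) + 3)*cos(n)/(3*sin(n) - cos(2*n) + 4)^2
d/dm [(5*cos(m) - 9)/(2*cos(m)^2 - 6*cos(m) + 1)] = (10*cos(m)^2 - 36*cos(m) + 49)*sin(m)/(6*cos(m) - cos(2*m) - 2)^2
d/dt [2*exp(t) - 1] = 2*exp(t)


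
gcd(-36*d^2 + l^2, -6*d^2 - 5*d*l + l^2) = 6*d - l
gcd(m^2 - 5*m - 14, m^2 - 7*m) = m - 7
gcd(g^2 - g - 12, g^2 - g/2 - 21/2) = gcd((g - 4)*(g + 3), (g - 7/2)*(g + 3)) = g + 3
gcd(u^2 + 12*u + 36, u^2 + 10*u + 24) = u + 6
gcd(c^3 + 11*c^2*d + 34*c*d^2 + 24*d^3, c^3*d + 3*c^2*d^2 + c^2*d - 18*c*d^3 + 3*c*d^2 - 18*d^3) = c + 6*d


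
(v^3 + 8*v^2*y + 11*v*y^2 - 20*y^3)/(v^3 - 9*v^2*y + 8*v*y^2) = (-v^2 - 9*v*y - 20*y^2)/(v*(-v + 8*y))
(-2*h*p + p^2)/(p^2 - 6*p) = (-2*h + p)/(p - 6)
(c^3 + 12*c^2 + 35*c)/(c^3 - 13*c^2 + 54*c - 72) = c*(c^2 + 12*c + 35)/(c^3 - 13*c^2 + 54*c - 72)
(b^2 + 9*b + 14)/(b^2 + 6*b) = (b^2 + 9*b + 14)/(b*(b + 6))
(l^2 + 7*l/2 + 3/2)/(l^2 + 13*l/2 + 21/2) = (2*l + 1)/(2*l + 7)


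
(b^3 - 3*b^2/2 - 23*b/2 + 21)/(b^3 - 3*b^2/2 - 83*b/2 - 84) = (b^2 - 5*b + 6)/(b^2 - 5*b - 24)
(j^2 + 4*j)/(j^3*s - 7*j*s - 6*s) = j*(j + 4)/(s*(j^3 - 7*j - 6))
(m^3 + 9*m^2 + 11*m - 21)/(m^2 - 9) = (m^2 + 6*m - 7)/(m - 3)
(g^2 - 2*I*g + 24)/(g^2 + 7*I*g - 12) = (g - 6*I)/(g + 3*I)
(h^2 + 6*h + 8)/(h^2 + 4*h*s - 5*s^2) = (h^2 + 6*h + 8)/(h^2 + 4*h*s - 5*s^2)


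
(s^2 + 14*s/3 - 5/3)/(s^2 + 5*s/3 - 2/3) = (s + 5)/(s + 2)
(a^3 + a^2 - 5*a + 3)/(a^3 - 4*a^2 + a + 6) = (a^3 + a^2 - 5*a + 3)/(a^3 - 4*a^2 + a + 6)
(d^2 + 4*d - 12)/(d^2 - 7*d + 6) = (d^2 + 4*d - 12)/(d^2 - 7*d + 6)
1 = 1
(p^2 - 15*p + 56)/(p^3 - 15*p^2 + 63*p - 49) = (p - 8)/(p^2 - 8*p + 7)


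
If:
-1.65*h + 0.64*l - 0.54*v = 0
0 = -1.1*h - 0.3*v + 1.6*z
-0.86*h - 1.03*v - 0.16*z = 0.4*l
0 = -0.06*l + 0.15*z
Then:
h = 0.00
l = 0.00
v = 0.00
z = 0.00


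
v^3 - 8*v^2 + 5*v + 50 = (v - 5)^2*(v + 2)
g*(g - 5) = g^2 - 5*g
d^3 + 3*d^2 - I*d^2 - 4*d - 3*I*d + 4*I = (d - 1)*(d + 4)*(d - I)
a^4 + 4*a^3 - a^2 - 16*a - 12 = (a - 2)*(a + 1)*(a + 2)*(a + 3)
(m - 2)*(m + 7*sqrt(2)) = m^2 - 2*m + 7*sqrt(2)*m - 14*sqrt(2)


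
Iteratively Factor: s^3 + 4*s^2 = (s)*(s^2 + 4*s) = s^2*(s + 4)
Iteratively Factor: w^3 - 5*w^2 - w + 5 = (w + 1)*(w^2 - 6*w + 5) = (w - 5)*(w + 1)*(w - 1)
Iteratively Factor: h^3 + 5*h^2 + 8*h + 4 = (h + 2)*(h^2 + 3*h + 2) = (h + 1)*(h + 2)*(h + 2)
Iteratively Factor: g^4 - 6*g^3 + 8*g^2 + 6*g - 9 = (g - 3)*(g^3 - 3*g^2 - g + 3) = (g - 3)*(g - 1)*(g^2 - 2*g - 3) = (g - 3)*(g - 1)*(g + 1)*(g - 3)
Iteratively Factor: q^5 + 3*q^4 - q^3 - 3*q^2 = (q - 1)*(q^4 + 4*q^3 + 3*q^2) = q*(q - 1)*(q^3 + 4*q^2 + 3*q) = q*(q - 1)*(q + 1)*(q^2 + 3*q) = q*(q - 1)*(q + 1)*(q + 3)*(q)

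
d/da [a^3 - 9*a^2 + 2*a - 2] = 3*a^2 - 18*a + 2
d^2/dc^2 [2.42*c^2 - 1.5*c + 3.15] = 4.84000000000000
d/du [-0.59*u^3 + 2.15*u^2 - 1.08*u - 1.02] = -1.77*u^2 + 4.3*u - 1.08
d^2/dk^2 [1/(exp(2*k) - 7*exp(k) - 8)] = ((7 - 4*exp(k))*(-exp(2*k) + 7*exp(k) + 8) - 2*(2*exp(k) - 7)^2*exp(k))*exp(k)/(-exp(2*k) + 7*exp(k) + 8)^3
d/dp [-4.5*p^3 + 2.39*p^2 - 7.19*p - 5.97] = -13.5*p^2 + 4.78*p - 7.19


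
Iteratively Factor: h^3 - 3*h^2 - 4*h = (h)*(h^2 - 3*h - 4) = h*(h - 4)*(h + 1)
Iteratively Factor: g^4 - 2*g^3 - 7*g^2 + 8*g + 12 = (g + 1)*(g^3 - 3*g^2 - 4*g + 12) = (g - 3)*(g + 1)*(g^2 - 4) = (g - 3)*(g + 1)*(g + 2)*(g - 2)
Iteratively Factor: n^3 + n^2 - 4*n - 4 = (n - 2)*(n^2 + 3*n + 2) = (n - 2)*(n + 1)*(n + 2)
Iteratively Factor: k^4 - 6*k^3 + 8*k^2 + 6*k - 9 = (k - 1)*(k^3 - 5*k^2 + 3*k + 9) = (k - 3)*(k - 1)*(k^2 - 2*k - 3) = (k - 3)^2*(k - 1)*(k + 1)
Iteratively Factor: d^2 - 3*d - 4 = (d - 4)*(d + 1)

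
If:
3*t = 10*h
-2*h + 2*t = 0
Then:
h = 0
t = 0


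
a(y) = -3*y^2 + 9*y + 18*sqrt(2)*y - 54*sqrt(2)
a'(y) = -6*y + 9 + 18*sqrt(2)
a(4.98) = 20.82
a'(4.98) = 4.58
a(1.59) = -29.17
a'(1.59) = 24.92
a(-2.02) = -158.21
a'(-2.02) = 46.58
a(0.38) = -63.71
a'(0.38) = 32.18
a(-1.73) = -144.95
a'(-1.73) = 44.84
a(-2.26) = -169.56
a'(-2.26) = 48.02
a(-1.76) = -146.30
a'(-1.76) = 45.02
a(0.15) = -71.27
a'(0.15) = 33.56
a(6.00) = 22.37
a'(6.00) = -1.54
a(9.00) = -9.26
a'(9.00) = -19.54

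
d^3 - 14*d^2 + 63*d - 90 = (d - 6)*(d - 5)*(d - 3)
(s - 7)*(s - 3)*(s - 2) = s^3 - 12*s^2 + 41*s - 42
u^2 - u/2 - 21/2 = (u - 7/2)*(u + 3)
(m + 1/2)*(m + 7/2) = m^2 + 4*m + 7/4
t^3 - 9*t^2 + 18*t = t*(t - 6)*(t - 3)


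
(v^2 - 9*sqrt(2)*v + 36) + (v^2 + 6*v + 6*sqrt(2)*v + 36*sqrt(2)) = 2*v^2 - 3*sqrt(2)*v + 6*v + 36 + 36*sqrt(2)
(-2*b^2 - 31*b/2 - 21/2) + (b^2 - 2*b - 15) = -b^2 - 35*b/2 - 51/2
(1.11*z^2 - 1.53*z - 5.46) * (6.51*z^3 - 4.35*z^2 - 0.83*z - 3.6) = 7.2261*z^5 - 14.7888*z^4 - 29.8104*z^3 + 21.0249*z^2 + 10.0398*z + 19.656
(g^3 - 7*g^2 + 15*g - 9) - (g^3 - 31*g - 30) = -7*g^2 + 46*g + 21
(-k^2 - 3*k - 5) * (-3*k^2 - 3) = 3*k^4 + 9*k^3 + 18*k^2 + 9*k + 15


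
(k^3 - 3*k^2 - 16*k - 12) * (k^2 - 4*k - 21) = k^5 - 7*k^4 - 25*k^3 + 115*k^2 + 384*k + 252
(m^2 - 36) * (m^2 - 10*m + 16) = m^4 - 10*m^3 - 20*m^2 + 360*m - 576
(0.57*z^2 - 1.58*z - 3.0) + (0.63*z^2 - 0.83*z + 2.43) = 1.2*z^2 - 2.41*z - 0.57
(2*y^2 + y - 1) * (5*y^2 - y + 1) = 10*y^4 + 3*y^3 - 4*y^2 + 2*y - 1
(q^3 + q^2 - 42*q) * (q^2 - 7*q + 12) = q^5 - 6*q^4 - 37*q^3 + 306*q^2 - 504*q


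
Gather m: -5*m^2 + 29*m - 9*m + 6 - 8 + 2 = -5*m^2 + 20*m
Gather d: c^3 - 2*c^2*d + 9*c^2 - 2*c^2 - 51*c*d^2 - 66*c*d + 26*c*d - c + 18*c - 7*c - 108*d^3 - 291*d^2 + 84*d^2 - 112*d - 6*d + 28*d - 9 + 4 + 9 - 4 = c^3 + 7*c^2 + 10*c - 108*d^3 + d^2*(-51*c - 207) + d*(-2*c^2 - 40*c - 90)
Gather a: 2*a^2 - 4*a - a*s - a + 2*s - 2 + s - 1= 2*a^2 + a*(-s - 5) + 3*s - 3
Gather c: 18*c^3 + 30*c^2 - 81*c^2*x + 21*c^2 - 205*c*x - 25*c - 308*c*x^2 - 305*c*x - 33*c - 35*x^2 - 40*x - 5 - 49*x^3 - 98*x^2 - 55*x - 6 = 18*c^3 + c^2*(51 - 81*x) + c*(-308*x^2 - 510*x - 58) - 49*x^3 - 133*x^2 - 95*x - 11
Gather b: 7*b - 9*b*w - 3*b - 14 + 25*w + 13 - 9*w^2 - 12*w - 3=b*(4 - 9*w) - 9*w^2 + 13*w - 4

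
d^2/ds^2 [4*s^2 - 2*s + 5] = 8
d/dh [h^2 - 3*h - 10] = 2*h - 3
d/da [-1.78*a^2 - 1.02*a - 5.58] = -3.56*a - 1.02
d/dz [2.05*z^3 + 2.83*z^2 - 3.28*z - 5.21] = 6.15*z^2 + 5.66*z - 3.28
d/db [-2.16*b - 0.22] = -2.16000000000000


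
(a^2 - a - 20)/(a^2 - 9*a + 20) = (a + 4)/(a - 4)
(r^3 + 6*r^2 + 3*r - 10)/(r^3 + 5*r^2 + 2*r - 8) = (r + 5)/(r + 4)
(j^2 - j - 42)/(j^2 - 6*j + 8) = (j^2 - j - 42)/(j^2 - 6*j + 8)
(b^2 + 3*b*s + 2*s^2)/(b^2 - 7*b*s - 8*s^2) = (-b - 2*s)/(-b + 8*s)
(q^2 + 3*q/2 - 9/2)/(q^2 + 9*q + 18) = (q - 3/2)/(q + 6)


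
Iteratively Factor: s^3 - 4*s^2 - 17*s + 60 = (s + 4)*(s^2 - 8*s + 15) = (s - 3)*(s + 4)*(s - 5)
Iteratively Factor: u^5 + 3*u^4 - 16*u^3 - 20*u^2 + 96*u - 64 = (u - 1)*(u^4 + 4*u^3 - 12*u^2 - 32*u + 64) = (u - 2)*(u - 1)*(u^3 + 6*u^2 - 32) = (u - 2)^2*(u - 1)*(u^2 + 8*u + 16) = (u - 2)^2*(u - 1)*(u + 4)*(u + 4)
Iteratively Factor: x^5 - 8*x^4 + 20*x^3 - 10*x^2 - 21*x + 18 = (x - 2)*(x^4 - 6*x^3 + 8*x^2 + 6*x - 9) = (x - 3)*(x - 2)*(x^3 - 3*x^2 - x + 3) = (x - 3)*(x - 2)*(x + 1)*(x^2 - 4*x + 3) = (x - 3)^2*(x - 2)*(x + 1)*(x - 1)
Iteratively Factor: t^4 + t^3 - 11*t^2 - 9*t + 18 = (t + 3)*(t^3 - 2*t^2 - 5*t + 6) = (t - 1)*(t + 3)*(t^2 - t - 6) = (t - 3)*(t - 1)*(t + 3)*(t + 2)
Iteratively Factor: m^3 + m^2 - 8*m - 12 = (m - 3)*(m^2 + 4*m + 4) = (m - 3)*(m + 2)*(m + 2)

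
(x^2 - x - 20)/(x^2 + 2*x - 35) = (x + 4)/(x + 7)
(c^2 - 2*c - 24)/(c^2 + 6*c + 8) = (c - 6)/(c + 2)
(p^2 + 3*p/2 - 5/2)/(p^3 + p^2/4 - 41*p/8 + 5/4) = 4*(p - 1)/(4*p^2 - 9*p + 2)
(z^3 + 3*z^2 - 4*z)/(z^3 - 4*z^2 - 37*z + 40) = z*(z + 4)/(z^2 - 3*z - 40)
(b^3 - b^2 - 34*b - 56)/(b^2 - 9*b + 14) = (b^2 + 6*b + 8)/(b - 2)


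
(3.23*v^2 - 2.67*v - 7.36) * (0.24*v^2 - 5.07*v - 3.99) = 0.7752*v^4 - 17.0169*v^3 - 1.1172*v^2 + 47.9685*v + 29.3664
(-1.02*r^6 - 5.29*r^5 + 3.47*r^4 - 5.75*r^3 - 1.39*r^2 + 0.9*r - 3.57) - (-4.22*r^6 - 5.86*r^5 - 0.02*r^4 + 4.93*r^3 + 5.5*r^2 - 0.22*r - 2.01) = 3.2*r^6 + 0.57*r^5 + 3.49*r^4 - 10.68*r^3 - 6.89*r^2 + 1.12*r - 1.56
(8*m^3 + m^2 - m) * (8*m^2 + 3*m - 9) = 64*m^5 + 32*m^4 - 77*m^3 - 12*m^2 + 9*m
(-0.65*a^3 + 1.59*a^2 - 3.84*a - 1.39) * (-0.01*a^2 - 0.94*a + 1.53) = 0.0065*a^5 + 0.5951*a^4 - 2.4507*a^3 + 6.0562*a^2 - 4.5686*a - 2.1267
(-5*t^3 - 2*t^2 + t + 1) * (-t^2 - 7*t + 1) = 5*t^5 + 37*t^4 + 8*t^3 - 10*t^2 - 6*t + 1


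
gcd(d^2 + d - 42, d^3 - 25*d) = 1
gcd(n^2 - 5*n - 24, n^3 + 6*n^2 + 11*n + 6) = n + 3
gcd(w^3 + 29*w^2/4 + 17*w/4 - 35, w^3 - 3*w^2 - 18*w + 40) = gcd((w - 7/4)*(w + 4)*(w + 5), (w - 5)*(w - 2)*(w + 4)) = w + 4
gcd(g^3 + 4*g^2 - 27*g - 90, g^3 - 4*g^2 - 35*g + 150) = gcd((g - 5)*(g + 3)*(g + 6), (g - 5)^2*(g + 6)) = g^2 + g - 30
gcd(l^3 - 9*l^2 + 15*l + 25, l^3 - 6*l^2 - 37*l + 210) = l - 5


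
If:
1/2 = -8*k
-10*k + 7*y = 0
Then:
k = -1/16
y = -5/56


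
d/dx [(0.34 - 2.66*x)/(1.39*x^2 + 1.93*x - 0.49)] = (3.6974*x^2 - 0.9452*x + 0.6472)/(1.9321*x^4 + 5.3654*x^3 + 2.3627*x^2 - 1.8914*x + 0.2401)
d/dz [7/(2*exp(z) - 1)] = -14*exp(z)/(2*exp(z) - 1)^2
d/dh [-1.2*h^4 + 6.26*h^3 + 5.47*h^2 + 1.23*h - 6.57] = -4.8*h^3 + 18.78*h^2 + 10.94*h + 1.23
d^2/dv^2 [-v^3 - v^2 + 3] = -6*v - 2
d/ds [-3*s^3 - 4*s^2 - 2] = s*(-9*s - 8)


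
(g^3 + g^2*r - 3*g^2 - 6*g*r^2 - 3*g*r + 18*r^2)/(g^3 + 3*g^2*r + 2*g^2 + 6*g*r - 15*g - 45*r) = (g - 2*r)/(g + 5)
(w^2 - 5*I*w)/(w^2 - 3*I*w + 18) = w*(w - 5*I)/(w^2 - 3*I*w + 18)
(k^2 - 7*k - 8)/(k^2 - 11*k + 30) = (k^2 - 7*k - 8)/(k^2 - 11*k + 30)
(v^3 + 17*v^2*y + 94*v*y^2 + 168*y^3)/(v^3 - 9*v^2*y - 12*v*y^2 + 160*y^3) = (v^2 + 13*v*y + 42*y^2)/(v^2 - 13*v*y + 40*y^2)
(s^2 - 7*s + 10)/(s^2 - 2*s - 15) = (s - 2)/(s + 3)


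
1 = 1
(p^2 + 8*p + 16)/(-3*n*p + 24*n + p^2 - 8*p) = (p^2 + 8*p + 16)/(-3*n*p + 24*n + p^2 - 8*p)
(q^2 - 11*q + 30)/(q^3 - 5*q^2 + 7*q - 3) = (q^2 - 11*q + 30)/(q^3 - 5*q^2 + 7*q - 3)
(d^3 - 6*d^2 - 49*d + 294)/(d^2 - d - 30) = (d^2 - 49)/(d + 5)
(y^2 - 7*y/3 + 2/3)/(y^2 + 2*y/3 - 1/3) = (y - 2)/(y + 1)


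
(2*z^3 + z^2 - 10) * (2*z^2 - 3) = 4*z^5 + 2*z^4 - 6*z^3 - 23*z^2 + 30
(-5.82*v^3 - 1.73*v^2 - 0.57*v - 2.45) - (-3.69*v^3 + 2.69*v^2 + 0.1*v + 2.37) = -2.13*v^3 - 4.42*v^2 - 0.67*v - 4.82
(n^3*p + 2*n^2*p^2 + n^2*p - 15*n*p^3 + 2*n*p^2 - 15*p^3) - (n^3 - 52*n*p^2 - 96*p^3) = n^3*p - n^3 + 2*n^2*p^2 + n^2*p - 15*n*p^3 + 54*n*p^2 + 81*p^3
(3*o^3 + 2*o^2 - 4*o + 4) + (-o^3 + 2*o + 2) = 2*o^3 + 2*o^2 - 2*o + 6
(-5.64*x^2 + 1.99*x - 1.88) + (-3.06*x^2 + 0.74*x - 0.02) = -8.7*x^2 + 2.73*x - 1.9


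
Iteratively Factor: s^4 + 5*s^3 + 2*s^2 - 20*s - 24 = (s + 2)*(s^3 + 3*s^2 - 4*s - 12) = (s + 2)*(s + 3)*(s^2 - 4) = (s - 2)*(s + 2)*(s + 3)*(s + 2)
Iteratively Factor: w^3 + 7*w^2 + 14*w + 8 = (w + 1)*(w^2 + 6*w + 8) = (w + 1)*(w + 4)*(w + 2)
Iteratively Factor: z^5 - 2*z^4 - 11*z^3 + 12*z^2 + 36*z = (z)*(z^4 - 2*z^3 - 11*z^2 + 12*z + 36) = z*(z + 2)*(z^3 - 4*z^2 - 3*z + 18) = z*(z - 3)*(z + 2)*(z^2 - z - 6) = z*(z - 3)^2*(z + 2)*(z + 2)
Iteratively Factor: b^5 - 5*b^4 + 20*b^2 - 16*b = (b)*(b^4 - 5*b^3 + 20*b - 16) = b*(b - 1)*(b^3 - 4*b^2 - 4*b + 16) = b*(b - 4)*(b - 1)*(b^2 - 4) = b*(b - 4)*(b - 2)*(b - 1)*(b + 2)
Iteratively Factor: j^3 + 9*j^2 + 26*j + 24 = (j + 3)*(j^2 + 6*j + 8) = (j + 2)*(j + 3)*(j + 4)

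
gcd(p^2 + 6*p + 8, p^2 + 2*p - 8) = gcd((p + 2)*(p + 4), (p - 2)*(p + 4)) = p + 4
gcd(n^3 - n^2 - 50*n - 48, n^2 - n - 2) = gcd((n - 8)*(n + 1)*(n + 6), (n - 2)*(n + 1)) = n + 1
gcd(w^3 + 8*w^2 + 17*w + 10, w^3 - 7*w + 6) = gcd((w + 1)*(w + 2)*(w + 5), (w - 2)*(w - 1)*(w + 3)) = 1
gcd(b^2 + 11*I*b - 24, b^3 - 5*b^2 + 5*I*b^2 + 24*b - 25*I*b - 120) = b + 8*I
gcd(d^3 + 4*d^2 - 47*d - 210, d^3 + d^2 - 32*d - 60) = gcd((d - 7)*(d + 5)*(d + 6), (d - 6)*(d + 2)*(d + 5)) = d + 5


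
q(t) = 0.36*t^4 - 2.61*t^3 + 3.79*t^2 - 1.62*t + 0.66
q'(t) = 1.44*t^3 - 7.83*t^2 + 7.58*t - 1.62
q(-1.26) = 14.85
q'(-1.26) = -26.48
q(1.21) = 0.40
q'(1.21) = -1.36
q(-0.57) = 3.34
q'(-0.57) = -8.75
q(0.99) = 0.58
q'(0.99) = -0.39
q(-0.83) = 6.28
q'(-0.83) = -14.13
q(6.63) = 91.47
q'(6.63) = 124.12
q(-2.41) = 75.25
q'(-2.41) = -85.52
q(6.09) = 37.04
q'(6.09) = 79.39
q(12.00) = 3481.86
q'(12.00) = 1450.14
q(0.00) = 0.66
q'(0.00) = -1.62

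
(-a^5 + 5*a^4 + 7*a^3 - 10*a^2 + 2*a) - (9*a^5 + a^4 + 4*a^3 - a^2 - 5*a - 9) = -10*a^5 + 4*a^4 + 3*a^3 - 9*a^2 + 7*a + 9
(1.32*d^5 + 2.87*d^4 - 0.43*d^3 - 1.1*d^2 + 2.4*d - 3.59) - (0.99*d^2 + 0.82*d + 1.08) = 1.32*d^5 + 2.87*d^4 - 0.43*d^3 - 2.09*d^2 + 1.58*d - 4.67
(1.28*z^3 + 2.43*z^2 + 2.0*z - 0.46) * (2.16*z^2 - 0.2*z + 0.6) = 2.7648*z^5 + 4.9928*z^4 + 4.602*z^3 + 0.0643999999999998*z^2 + 1.292*z - 0.276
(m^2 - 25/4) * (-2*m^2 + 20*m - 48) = -2*m^4 + 20*m^3 - 71*m^2/2 - 125*m + 300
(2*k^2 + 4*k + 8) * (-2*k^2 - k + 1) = -4*k^4 - 10*k^3 - 18*k^2 - 4*k + 8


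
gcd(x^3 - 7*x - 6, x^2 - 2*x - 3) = x^2 - 2*x - 3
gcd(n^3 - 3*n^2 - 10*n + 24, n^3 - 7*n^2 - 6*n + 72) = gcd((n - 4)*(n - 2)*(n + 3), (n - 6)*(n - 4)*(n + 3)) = n^2 - n - 12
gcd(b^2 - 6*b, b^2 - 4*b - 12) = b - 6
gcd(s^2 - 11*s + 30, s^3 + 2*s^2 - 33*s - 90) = s - 6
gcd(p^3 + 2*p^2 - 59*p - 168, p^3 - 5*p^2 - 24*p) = p^2 - 5*p - 24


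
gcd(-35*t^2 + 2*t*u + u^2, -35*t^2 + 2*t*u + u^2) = 35*t^2 - 2*t*u - u^2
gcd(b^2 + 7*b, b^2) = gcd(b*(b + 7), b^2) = b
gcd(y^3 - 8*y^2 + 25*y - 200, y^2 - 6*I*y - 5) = y - 5*I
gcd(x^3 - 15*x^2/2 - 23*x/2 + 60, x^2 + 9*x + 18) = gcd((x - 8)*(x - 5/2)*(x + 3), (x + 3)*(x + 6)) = x + 3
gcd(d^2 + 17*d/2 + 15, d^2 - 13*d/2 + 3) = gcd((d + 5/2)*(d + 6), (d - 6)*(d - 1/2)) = 1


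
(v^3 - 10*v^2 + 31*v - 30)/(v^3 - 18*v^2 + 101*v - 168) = (v^2 - 7*v + 10)/(v^2 - 15*v + 56)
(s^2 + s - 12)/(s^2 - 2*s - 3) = (s + 4)/(s + 1)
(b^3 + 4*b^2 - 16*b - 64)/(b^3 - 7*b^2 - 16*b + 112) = (b + 4)/(b - 7)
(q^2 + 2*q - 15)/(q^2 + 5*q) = (q - 3)/q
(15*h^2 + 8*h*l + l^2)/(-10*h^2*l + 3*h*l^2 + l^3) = (-3*h - l)/(l*(2*h - l))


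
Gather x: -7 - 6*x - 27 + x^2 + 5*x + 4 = x^2 - x - 30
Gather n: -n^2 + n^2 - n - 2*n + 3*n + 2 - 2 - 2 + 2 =0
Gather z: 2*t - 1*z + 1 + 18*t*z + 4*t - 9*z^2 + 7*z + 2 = 6*t - 9*z^2 + z*(18*t + 6) + 3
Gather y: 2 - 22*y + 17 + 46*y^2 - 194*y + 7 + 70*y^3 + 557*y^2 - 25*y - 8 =70*y^3 + 603*y^2 - 241*y + 18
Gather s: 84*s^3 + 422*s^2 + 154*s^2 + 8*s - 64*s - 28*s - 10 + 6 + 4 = 84*s^3 + 576*s^2 - 84*s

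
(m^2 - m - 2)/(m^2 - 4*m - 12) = (-m^2 + m + 2)/(-m^2 + 4*m + 12)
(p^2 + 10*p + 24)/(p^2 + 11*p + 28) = (p + 6)/(p + 7)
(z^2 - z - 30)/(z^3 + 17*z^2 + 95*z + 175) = (z - 6)/(z^2 + 12*z + 35)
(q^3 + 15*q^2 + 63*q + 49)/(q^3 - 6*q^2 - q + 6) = (q^2 + 14*q + 49)/(q^2 - 7*q + 6)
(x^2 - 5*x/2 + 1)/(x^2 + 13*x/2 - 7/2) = (x - 2)/(x + 7)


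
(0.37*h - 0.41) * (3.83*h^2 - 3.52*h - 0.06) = 1.4171*h^3 - 2.8727*h^2 + 1.421*h + 0.0246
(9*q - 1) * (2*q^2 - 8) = 18*q^3 - 2*q^2 - 72*q + 8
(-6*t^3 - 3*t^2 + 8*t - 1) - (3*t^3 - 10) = -9*t^3 - 3*t^2 + 8*t + 9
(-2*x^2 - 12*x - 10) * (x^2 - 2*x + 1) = -2*x^4 - 8*x^3 + 12*x^2 + 8*x - 10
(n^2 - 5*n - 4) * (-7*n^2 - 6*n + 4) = -7*n^4 + 29*n^3 + 62*n^2 + 4*n - 16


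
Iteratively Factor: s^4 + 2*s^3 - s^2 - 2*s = (s)*(s^3 + 2*s^2 - s - 2) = s*(s - 1)*(s^2 + 3*s + 2) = s*(s - 1)*(s + 1)*(s + 2)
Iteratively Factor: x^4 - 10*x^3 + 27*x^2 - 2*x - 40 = (x - 2)*(x^3 - 8*x^2 + 11*x + 20) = (x - 4)*(x - 2)*(x^2 - 4*x - 5) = (x - 5)*(x - 4)*(x - 2)*(x + 1)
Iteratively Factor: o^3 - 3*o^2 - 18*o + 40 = (o - 5)*(o^2 + 2*o - 8) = (o - 5)*(o - 2)*(o + 4)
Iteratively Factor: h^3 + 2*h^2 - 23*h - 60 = (h + 4)*(h^2 - 2*h - 15) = (h + 3)*(h + 4)*(h - 5)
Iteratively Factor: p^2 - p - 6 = (p - 3)*(p + 2)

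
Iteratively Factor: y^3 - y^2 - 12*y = (y - 4)*(y^2 + 3*y) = (y - 4)*(y + 3)*(y)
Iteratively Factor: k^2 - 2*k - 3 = (k - 3)*(k + 1)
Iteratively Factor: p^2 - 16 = (p + 4)*(p - 4)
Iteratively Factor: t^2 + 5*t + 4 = (t + 4)*(t + 1)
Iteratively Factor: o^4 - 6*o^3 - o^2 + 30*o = (o - 5)*(o^3 - o^2 - 6*o) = o*(o - 5)*(o^2 - o - 6) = o*(o - 5)*(o + 2)*(o - 3)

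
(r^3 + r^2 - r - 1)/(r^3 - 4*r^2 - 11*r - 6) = (r - 1)/(r - 6)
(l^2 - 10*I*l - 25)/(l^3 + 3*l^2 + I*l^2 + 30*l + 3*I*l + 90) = (l - 5*I)/(l^2 + l*(3 + 6*I) + 18*I)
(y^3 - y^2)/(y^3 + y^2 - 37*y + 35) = y^2/(y^2 + 2*y - 35)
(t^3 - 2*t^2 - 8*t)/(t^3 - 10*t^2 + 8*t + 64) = t/(t - 8)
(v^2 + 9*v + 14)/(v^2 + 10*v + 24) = (v^2 + 9*v + 14)/(v^2 + 10*v + 24)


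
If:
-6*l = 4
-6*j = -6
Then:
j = 1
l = -2/3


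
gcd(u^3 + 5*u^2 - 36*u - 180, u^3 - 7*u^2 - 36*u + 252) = u^2 - 36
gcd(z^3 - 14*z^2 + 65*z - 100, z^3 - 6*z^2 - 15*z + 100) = z^2 - 10*z + 25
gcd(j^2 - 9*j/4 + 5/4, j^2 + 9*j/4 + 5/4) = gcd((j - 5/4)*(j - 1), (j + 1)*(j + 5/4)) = 1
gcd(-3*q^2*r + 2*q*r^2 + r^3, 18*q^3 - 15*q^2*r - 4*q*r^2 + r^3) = 3*q^2 - 2*q*r - r^2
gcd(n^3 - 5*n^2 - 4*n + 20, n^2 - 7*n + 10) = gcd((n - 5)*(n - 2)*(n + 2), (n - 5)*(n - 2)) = n^2 - 7*n + 10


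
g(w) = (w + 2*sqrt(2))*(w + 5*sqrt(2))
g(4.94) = 93.31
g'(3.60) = 17.10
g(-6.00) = -3.40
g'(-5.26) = -0.62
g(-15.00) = 96.51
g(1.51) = 37.23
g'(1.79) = 13.48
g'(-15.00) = -20.10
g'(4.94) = 19.78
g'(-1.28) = 7.34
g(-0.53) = 15.03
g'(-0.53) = 8.84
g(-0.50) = 15.30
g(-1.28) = 8.97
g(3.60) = 68.60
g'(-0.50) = 8.90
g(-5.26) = -4.40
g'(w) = 2*w + 7*sqrt(2)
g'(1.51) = 12.92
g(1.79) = 40.92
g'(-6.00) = -2.10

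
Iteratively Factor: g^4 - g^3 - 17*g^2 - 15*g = (g + 1)*(g^3 - 2*g^2 - 15*g) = (g + 1)*(g + 3)*(g^2 - 5*g) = (g - 5)*(g + 1)*(g + 3)*(g)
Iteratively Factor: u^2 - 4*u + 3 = (u - 3)*(u - 1)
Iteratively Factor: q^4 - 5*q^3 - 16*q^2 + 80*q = (q + 4)*(q^3 - 9*q^2 + 20*q) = (q - 5)*(q + 4)*(q^2 - 4*q) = q*(q - 5)*(q + 4)*(q - 4)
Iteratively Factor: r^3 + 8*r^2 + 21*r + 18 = (r + 3)*(r^2 + 5*r + 6) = (r + 2)*(r + 3)*(r + 3)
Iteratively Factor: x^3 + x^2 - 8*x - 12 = (x + 2)*(x^2 - x - 6) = (x + 2)^2*(x - 3)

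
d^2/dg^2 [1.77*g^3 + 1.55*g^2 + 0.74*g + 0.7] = 10.62*g + 3.1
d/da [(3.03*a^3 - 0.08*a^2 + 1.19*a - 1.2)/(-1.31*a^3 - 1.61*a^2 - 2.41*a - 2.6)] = (-4.9831*a^4 - 11.4868*a^3 - 26.2413*a^2 - 3.448*a - 5.986)/(1.7161*a^6 + 4.2182*a^5 + 8.9063*a^4 + 14.5722*a^3 + 14.1801*a^2 + 12.532*a + 6.76)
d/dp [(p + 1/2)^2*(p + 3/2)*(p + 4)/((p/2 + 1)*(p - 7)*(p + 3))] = (4*p^6 - 16*p^5 - 447*p^4 - 2239*p^3 - 4598*p^2 - 3924*p - 1065)/(2*(p^6 - 4*p^5 - 54*p^4 + 32*p^3 + 1009*p^2 + 2436*p + 1764))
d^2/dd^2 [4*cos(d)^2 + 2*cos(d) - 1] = -2*cos(d) - 8*cos(2*d)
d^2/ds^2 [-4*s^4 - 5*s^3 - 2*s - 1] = 6*s*(-8*s - 5)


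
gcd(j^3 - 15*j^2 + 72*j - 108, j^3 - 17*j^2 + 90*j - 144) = j^2 - 9*j + 18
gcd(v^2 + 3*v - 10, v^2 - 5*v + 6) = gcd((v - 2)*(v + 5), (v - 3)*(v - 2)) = v - 2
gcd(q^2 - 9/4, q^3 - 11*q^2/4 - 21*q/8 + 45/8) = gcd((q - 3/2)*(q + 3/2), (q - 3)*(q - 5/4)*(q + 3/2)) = q + 3/2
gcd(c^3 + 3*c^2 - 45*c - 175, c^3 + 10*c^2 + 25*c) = c^2 + 10*c + 25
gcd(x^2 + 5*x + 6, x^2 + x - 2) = x + 2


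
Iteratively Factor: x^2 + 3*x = (x)*(x + 3)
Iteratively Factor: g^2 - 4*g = (g)*(g - 4)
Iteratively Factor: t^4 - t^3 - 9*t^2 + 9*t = (t + 3)*(t^3 - 4*t^2 + 3*t) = (t - 3)*(t + 3)*(t^2 - t) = (t - 3)*(t - 1)*(t + 3)*(t)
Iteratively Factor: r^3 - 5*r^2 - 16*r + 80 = (r - 5)*(r^2 - 16) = (r - 5)*(r + 4)*(r - 4)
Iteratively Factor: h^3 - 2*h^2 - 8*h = (h + 2)*(h^2 - 4*h) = (h - 4)*(h + 2)*(h)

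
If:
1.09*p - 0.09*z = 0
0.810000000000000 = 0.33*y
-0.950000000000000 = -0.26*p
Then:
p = 3.65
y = 2.45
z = 44.25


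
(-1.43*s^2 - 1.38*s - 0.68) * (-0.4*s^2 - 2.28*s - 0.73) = 0.572*s^4 + 3.8124*s^3 + 4.4623*s^2 + 2.5578*s + 0.4964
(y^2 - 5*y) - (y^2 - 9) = 9 - 5*y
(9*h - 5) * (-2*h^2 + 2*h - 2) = -18*h^3 + 28*h^2 - 28*h + 10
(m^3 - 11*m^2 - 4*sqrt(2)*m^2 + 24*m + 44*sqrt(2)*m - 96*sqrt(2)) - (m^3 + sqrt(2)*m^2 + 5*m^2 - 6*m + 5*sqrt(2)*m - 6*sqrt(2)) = -16*m^2 - 5*sqrt(2)*m^2 + 30*m + 39*sqrt(2)*m - 90*sqrt(2)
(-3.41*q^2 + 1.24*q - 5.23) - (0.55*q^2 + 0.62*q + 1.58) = -3.96*q^2 + 0.62*q - 6.81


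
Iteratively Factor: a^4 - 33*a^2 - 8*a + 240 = (a - 3)*(a^3 + 3*a^2 - 24*a - 80) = (a - 5)*(a - 3)*(a^2 + 8*a + 16) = (a - 5)*(a - 3)*(a + 4)*(a + 4)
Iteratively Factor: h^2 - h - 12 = (h + 3)*(h - 4)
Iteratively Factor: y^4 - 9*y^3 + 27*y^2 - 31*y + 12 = (y - 1)*(y^3 - 8*y^2 + 19*y - 12) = (y - 1)^2*(y^2 - 7*y + 12) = (y - 4)*(y - 1)^2*(y - 3)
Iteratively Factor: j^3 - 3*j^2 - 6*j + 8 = (j - 1)*(j^2 - 2*j - 8) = (j - 4)*(j - 1)*(j + 2)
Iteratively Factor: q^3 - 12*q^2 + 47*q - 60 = (q - 3)*(q^2 - 9*q + 20) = (q - 4)*(q - 3)*(q - 5)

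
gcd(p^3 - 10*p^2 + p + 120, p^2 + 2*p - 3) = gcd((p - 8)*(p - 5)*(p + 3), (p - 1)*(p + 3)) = p + 3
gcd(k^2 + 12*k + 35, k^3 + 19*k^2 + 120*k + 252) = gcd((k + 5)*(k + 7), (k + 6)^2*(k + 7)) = k + 7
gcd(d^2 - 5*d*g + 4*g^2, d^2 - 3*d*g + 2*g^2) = d - g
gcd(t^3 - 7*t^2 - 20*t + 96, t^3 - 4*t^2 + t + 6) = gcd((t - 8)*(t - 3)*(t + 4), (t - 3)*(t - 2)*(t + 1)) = t - 3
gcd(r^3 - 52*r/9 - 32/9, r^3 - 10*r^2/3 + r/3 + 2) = r + 2/3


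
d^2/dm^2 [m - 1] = 0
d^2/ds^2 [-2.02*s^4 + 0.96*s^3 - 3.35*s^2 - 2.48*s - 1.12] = -24.24*s^2 + 5.76*s - 6.7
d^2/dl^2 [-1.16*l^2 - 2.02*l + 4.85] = -2.32000000000000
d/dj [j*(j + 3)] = 2*j + 3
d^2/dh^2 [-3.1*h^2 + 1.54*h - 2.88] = -6.20000000000000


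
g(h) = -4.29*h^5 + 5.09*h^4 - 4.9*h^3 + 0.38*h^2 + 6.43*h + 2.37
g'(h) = -21.45*h^4 + 20.36*h^3 - 14.7*h^2 + 0.76*h + 6.43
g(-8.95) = 282508.97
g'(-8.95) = -153406.32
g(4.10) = -3834.51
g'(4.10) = -4895.59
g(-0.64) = 1.01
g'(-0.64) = -9.01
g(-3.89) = 5258.30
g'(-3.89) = -6329.07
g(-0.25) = 0.89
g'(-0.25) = 4.92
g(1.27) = 0.18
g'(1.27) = -30.41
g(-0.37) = 0.42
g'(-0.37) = 2.70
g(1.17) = 2.70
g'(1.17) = -20.39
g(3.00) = -737.40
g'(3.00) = -1311.32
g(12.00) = -970275.99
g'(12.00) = -411706.37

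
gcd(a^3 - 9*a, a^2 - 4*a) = a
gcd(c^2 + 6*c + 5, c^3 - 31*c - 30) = c^2 + 6*c + 5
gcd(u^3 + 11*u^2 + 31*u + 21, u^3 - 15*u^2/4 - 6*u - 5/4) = u + 1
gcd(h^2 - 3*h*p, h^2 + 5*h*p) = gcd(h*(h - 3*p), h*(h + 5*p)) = h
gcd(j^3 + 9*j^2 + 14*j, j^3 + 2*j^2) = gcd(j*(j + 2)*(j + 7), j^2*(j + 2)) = j^2 + 2*j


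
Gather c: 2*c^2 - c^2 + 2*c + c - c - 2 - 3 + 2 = c^2 + 2*c - 3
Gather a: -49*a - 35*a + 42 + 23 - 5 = 60 - 84*a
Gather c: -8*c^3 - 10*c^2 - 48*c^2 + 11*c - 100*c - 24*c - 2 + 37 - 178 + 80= -8*c^3 - 58*c^2 - 113*c - 63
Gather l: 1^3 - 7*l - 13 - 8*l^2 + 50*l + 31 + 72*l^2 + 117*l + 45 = 64*l^2 + 160*l + 64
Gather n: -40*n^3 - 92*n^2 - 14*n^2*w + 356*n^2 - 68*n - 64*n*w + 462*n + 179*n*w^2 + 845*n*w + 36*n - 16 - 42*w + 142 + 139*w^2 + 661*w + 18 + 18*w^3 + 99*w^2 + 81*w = -40*n^3 + n^2*(264 - 14*w) + n*(179*w^2 + 781*w + 430) + 18*w^3 + 238*w^2 + 700*w + 144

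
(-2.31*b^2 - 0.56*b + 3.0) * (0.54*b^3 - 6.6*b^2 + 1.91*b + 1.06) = -1.2474*b^5 + 14.9436*b^4 + 0.903900000000001*b^3 - 23.3182*b^2 + 5.1364*b + 3.18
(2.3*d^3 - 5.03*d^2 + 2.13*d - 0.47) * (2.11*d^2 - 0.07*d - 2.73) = 4.853*d^5 - 10.7743*d^4 - 1.4326*d^3 + 12.5911*d^2 - 5.782*d + 1.2831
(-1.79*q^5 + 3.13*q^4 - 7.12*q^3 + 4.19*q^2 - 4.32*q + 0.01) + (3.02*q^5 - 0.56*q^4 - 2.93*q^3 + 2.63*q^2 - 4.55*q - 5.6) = 1.23*q^5 + 2.57*q^4 - 10.05*q^3 + 6.82*q^2 - 8.87*q - 5.59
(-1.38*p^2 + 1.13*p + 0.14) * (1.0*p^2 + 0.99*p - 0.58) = -1.38*p^4 - 0.2362*p^3 + 2.0591*p^2 - 0.5168*p - 0.0812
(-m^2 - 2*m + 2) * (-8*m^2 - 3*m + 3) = 8*m^4 + 19*m^3 - 13*m^2 - 12*m + 6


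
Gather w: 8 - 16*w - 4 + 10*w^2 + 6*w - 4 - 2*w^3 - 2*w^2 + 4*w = -2*w^3 + 8*w^2 - 6*w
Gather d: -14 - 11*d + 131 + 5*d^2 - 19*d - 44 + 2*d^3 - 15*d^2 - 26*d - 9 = 2*d^3 - 10*d^2 - 56*d + 64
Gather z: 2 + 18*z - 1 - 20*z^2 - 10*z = -20*z^2 + 8*z + 1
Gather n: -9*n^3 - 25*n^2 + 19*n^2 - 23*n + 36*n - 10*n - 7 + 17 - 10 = -9*n^3 - 6*n^2 + 3*n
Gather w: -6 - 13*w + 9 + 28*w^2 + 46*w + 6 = 28*w^2 + 33*w + 9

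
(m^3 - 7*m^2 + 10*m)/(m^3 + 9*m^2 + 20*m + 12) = m*(m^2 - 7*m + 10)/(m^3 + 9*m^2 + 20*m + 12)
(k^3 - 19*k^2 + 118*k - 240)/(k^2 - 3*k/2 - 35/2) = 2*(k^2 - 14*k + 48)/(2*k + 7)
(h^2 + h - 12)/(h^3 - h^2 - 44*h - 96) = (h - 3)/(h^2 - 5*h - 24)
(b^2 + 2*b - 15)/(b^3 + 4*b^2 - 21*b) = (b + 5)/(b*(b + 7))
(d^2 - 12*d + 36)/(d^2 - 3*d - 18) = (d - 6)/(d + 3)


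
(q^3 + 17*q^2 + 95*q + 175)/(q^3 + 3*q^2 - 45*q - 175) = (q + 7)/(q - 7)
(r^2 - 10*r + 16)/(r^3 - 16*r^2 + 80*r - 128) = (r - 2)/(r^2 - 8*r + 16)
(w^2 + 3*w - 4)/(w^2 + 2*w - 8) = (w - 1)/(w - 2)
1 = 1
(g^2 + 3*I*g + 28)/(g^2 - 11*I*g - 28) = (g + 7*I)/(g - 7*I)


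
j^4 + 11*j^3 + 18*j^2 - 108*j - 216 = (j - 3)*(j + 2)*(j + 6)^2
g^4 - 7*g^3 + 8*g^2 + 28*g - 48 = (g - 4)*(g - 3)*(g - 2)*(g + 2)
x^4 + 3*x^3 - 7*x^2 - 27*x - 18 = (x - 3)*(x + 1)*(x + 2)*(x + 3)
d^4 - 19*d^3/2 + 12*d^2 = d^2*(d - 8)*(d - 3/2)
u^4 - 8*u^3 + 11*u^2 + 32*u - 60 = (u - 5)*(u - 3)*(u - 2)*(u + 2)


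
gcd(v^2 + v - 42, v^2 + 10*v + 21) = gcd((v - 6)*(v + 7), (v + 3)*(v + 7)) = v + 7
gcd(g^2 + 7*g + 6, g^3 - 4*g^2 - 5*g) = g + 1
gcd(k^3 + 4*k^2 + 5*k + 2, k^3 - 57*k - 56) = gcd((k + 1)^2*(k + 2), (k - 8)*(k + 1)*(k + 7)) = k + 1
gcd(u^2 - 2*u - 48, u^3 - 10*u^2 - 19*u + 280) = u - 8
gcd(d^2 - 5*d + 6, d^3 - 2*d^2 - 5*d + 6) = d - 3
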